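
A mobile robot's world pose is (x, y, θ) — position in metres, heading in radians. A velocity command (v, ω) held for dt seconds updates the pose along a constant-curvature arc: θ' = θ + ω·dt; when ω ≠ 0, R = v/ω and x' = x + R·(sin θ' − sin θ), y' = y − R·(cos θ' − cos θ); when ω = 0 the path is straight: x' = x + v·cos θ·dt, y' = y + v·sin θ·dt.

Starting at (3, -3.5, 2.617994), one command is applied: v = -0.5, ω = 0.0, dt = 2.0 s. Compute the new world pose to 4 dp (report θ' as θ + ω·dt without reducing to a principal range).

θ' = 2.6180 + 0.0·2.0 = 2.6180
ω = 0 → straight: x' = 3 + -0.5·cos(2.6180)·2.0 = 3.8660
y' = -3.5 + -0.5·sin(2.6180)·2.0 = -4.0000

(3.8660, -4.0000, 2.6180)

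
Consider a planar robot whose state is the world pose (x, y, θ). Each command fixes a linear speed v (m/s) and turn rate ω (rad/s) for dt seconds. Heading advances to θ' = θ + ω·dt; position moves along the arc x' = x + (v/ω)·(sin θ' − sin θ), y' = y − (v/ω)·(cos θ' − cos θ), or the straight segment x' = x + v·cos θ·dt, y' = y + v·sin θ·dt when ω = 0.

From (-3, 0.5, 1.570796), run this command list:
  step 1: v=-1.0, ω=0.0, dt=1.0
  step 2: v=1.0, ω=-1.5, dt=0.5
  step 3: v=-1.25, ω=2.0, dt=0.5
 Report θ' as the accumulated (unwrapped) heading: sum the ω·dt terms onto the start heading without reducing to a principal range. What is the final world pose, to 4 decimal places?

step 1: θ'=1.5708 (straight) → pose (-3.0000, -0.5000, 1.5708)
step 2: θ'=0.8208 (R=-0.6667) → pose (-2.8211, -0.0456, 0.8208)
step 3: θ'=1.8208 (R=-0.6250) → pose (-2.9694, -0.6262, 1.8208)

(-2.9694, -0.6262, 1.8208)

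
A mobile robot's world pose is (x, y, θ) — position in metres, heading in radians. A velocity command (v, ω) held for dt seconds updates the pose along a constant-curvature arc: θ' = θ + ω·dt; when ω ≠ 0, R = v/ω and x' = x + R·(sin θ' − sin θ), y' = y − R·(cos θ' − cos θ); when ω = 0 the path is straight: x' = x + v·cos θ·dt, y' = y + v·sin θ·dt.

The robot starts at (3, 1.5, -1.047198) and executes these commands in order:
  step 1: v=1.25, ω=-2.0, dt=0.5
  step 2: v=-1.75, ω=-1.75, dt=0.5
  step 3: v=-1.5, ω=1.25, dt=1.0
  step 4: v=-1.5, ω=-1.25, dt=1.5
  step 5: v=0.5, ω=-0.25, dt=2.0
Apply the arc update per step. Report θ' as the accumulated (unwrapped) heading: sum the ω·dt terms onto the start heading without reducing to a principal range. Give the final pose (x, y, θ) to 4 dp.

(5.5007, 4.0526, -4.0472)

step 1: θ'=-2.0472 (R=-0.6250) → pose (3.0141, 0.9009, -2.0472)
step 2: θ'=-2.9222 (R=1.0000) → pose (3.6852, 1.4183, -2.9222)
step 3: θ'=-1.6722 (R=-1.2000) → pose (4.6178, 2.4681, -1.6722)
step 4: θ'=-3.5472 (R=1.2000) → pose (6.2851, 3.4493, -3.5472)
step 5: θ'=-4.0472 (R=-2.0000) → pose (5.5007, 4.0526, -4.0472)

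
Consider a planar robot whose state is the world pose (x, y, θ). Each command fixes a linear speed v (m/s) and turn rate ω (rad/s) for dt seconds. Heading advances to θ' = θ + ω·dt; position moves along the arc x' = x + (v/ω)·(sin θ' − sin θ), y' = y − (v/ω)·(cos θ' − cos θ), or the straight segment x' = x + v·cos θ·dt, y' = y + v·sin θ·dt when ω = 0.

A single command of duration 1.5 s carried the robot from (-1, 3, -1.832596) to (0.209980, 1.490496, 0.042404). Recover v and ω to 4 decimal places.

Δθ = 0.042404 − -1.832596 = 1.875000
ω = Δθ/dt = 1.875000/1.5 = 1.2500
R = −Δy/(cos θ' − cos θ) = 1.2000
v = R·ω = 1.2000·1.2500 = 1.5000

v = 1.5000, ω = 1.2500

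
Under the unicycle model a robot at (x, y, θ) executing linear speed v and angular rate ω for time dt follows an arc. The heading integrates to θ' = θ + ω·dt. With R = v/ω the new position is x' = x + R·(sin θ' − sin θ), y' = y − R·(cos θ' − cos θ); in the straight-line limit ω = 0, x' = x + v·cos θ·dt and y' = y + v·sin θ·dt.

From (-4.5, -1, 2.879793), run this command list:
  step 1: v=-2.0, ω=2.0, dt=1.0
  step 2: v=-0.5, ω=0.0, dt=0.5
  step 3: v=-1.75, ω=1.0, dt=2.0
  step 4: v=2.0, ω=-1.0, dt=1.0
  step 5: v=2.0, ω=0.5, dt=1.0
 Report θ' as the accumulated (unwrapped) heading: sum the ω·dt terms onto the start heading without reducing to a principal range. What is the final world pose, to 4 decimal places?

step 1: θ'=4.8798 (R=-1.0000) → pose (-3.2552, 0.1325, 4.8798)
step 2: θ'=4.8798 (straight) → pose (-3.2968, 0.3791, 4.8798)
step 3: θ'=6.8798 (R=-1.7500) → pose (-6.0056, 1.5351, 6.8798)
step 4: θ'=5.8798 (R=-2.0000) → pose (-4.0968, 1.7201, 5.8798)
step 5: θ'=6.3798 (R=4.0000) → pose (-2.1408, 1.4177, 6.3798)

(-2.1408, 1.4177, 6.3798)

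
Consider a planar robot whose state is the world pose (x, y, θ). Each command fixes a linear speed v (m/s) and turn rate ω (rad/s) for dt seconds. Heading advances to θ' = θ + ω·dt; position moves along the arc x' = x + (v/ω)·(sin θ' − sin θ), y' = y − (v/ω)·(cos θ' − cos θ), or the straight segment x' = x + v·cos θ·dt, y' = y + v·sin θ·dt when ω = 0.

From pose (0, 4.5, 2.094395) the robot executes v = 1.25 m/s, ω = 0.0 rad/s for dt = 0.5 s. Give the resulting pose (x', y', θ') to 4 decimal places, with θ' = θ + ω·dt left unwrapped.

(-0.3125, 5.0413, 2.0944)

θ' = 2.0944 + 0.0·0.5 = 2.0944
ω = 0 → straight: x' = 0 + 1.25·cos(2.0944)·0.5 = -0.3125
y' = 4.5 + 1.25·sin(2.0944)·0.5 = 5.0413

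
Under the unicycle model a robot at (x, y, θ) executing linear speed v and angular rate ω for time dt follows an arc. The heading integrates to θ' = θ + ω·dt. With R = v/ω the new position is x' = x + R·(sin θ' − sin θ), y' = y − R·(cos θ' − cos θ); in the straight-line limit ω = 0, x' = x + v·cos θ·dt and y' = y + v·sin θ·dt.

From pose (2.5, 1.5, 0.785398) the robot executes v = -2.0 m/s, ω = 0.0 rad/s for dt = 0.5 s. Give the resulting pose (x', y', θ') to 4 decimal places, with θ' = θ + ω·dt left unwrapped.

θ' = 0.7854 + 0.0·0.5 = 0.7854
ω = 0 → straight: x' = 2.5 + -2.0·cos(0.7854)·0.5 = 1.7929
y' = 1.5 + -2.0·sin(0.7854)·0.5 = 0.7929

(1.7929, 0.7929, 0.7854)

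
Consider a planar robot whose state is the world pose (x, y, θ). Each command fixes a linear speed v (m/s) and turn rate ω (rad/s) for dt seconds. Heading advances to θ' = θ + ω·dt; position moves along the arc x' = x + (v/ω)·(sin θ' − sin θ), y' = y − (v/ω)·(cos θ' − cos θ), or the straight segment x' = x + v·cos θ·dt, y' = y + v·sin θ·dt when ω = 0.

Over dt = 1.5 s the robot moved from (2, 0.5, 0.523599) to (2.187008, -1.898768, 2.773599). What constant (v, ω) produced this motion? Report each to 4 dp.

Δθ = 2.773599 − 0.523599 = 2.250000
ω = Δθ/dt = 2.250000/1.5 = 1.5000
R = −Δy/(cos θ' − cos θ) = -1.3333
v = R·ω = -1.3333·1.5000 = -2.0000

v = -2.0000, ω = 1.5000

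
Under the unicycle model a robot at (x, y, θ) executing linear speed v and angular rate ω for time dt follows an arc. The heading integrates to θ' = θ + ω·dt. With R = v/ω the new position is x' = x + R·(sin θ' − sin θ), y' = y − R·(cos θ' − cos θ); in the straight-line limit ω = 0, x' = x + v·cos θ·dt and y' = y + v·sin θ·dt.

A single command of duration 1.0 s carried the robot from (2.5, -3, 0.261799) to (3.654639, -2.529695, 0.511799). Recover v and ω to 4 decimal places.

Δθ = 0.511799 − 0.261799 = 0.250000
ω = Δθ/dt = 0.250000/1.0 = 0.2500
R = Δx/(sin θ' − sin θ) = 5.0000
v = R·ω = 5.0000·0.2500 = 1.2500

v = 1.2500, ω = 0.2500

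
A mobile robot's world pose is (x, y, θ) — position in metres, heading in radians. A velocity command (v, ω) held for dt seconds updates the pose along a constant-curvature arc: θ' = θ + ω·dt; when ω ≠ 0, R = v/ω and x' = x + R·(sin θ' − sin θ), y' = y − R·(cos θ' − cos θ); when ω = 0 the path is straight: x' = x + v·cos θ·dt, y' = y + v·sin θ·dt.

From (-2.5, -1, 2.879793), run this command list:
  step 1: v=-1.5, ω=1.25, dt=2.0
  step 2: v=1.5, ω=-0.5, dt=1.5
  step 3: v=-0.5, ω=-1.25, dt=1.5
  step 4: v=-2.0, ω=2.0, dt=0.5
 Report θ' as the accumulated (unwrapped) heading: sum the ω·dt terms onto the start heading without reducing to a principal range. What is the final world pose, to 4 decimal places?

(0.8888, -0.7567, 3.7548)

step 1: θ'=5.3798 (R=-1.2000) → pose (-1.2469, 0.9018, 5.3798)
step 2: θ'=4.6298 (R=-3.0000) → pose (-0.6134, -1.2025, 4.6298)
step 3: θ'=2.7548 (R=0.4000) → pose (-0.0639, -0.8651, 2.7548)
step 4: θ'=3.7548 (R=-1.0000) → pose (0.8888, -0.7567, 3.7548)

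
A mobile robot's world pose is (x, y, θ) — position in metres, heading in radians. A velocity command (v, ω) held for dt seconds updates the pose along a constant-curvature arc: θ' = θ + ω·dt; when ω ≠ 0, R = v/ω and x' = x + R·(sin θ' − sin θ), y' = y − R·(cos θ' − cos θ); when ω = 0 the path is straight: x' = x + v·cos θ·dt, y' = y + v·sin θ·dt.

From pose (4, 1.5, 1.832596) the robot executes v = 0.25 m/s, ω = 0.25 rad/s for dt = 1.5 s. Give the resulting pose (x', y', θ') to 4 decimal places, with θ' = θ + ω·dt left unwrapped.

θ' = 1.8326 + 0.25·1.5 = 2.2076
R = v/ω = 0.25/0.25 = 1.0000
x' = 4 + 1.0000·(sin 2.2076 − sin 1.8326) = 3.8381
y' = 1.5 − 1.0000·(cos 2.2076 − cos 1.8326) = 1.8358

(3.8381, 1.8358, 2.2076)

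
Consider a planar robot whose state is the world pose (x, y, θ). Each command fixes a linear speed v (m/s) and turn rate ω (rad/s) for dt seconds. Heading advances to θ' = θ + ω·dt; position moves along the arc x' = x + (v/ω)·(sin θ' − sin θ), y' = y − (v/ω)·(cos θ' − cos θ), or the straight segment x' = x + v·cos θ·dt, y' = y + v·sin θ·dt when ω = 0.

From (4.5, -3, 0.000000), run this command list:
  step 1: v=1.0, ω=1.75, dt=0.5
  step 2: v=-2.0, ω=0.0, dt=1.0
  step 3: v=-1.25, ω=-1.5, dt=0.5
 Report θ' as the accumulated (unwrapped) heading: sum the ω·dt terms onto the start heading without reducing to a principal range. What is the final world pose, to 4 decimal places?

step 1: θ'=0.8750 (R=0.5714) → pose (4.9386, -2.7949, 0.8750)
step 2: θ'=0.8750 (straight) → pose (3.6566, -4.3299, 0.8750)
step 3: θ'=0.1250 (R=0.8333) → pose (3.1209, -4.6226, 0.1250)

(3.1209, -4.6226, 0.1250)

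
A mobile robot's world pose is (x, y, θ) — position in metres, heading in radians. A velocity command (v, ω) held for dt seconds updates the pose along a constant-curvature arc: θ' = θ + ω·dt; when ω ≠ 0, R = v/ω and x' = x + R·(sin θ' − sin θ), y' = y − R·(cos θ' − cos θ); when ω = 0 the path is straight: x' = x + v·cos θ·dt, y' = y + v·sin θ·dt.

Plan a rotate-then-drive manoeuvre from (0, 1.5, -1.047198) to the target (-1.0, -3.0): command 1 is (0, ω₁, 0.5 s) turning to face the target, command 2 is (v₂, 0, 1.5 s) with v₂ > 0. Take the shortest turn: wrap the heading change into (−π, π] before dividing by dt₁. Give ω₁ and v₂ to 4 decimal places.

ω₁ = -1.4845, v₂ = 3.0732

heading to target = atan2(-3−1.5, -1−0) = -1.7895
Δθ = wrap(-1.7895 − -1.0472) = -0.7423; ω₁ = Δθ/dt₁ = -1.4845
distance = √((-1−0)² + (-3−1.5)²) = 4.6098; v₂ = distance/dt₂ = 3.0732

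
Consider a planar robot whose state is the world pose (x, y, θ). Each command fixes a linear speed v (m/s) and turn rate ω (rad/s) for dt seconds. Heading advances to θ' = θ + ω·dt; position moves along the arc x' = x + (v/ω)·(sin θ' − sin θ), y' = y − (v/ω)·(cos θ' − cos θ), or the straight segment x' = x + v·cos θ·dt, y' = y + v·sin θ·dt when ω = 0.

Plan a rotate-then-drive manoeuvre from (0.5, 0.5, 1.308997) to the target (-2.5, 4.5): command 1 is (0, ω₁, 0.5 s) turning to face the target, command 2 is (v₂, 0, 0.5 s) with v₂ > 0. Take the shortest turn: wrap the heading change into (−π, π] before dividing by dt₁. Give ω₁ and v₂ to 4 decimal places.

heading to target = atan2(4.5−0.5, -2.5−0.5) = 2.2143
Δθ = wrap(2.2143 − 1.3090) = 0.9053; ω₁ = Δθ/dt₁ = 1.8106
distance = √((-2.5−0.5)² + (4.5−0.5)²) = 5.0000; v₂ = distance/dt₂ = 10.0000

ω₁ = 1.8106, v₂ = 10.0000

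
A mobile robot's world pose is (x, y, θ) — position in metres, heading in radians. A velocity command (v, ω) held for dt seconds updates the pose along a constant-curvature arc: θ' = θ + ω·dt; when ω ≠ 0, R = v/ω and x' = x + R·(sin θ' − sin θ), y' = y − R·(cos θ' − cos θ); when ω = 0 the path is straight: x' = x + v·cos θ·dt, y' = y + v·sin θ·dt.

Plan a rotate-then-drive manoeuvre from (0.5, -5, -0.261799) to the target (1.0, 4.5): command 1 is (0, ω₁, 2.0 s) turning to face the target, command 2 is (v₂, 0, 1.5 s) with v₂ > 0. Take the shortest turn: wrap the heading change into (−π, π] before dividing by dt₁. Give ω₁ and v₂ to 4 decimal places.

heading to target = atan2(4.5−-5, 1−0.5) = 1.5182
Δθ = wrap(1.5182 − -0.2618) = 1.7800; ω₁ = Δθ/dt₁ = 0.8900
distance = √((1−0.5)² + (4.5−-5)²) = 9.5131; v₂ = distance/dt₂ = 6.3421

ω₁ = 0.8900, v₂ = 6.3421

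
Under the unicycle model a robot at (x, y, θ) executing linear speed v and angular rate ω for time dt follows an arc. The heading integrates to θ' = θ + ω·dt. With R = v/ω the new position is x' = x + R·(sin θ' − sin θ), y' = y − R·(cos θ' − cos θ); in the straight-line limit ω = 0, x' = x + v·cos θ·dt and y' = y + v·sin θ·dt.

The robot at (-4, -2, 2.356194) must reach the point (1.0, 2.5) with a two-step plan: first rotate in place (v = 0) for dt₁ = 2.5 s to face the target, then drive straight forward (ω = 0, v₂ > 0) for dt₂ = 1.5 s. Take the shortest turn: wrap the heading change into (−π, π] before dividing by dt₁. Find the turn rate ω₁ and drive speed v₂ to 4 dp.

heading to target = atan2(2.5−-2, 1−-4) = 0.7328
Δθ = wrap(0.7328 − 2.3562) = -1.6234; ω₁ = Δθ/dt₁ = -0.6494
distance = √((1−-4)² + (2.5−-2)²) = 6.7268; v₂ = distance/dt₂ = 4.4845

ω₁ = -0.6494, v₂ = 4.4845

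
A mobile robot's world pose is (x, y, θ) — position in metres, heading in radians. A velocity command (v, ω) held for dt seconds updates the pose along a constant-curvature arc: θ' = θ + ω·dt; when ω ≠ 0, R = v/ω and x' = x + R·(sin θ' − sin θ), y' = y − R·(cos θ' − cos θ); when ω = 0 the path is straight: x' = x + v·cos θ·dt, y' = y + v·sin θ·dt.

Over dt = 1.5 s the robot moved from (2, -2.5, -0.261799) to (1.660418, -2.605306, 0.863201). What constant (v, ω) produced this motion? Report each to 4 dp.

v = -0.2500, ω = 0.7500

Δθ = 0.863201 − -0.261799 = 1.125000
ω = Δθ/dt = 1.125000/1.5 = 0.7500
R = Δx/(sin θ' − sin θ) = -0.3333
v = R·ω = -0.3333·0.7500 = -0.2500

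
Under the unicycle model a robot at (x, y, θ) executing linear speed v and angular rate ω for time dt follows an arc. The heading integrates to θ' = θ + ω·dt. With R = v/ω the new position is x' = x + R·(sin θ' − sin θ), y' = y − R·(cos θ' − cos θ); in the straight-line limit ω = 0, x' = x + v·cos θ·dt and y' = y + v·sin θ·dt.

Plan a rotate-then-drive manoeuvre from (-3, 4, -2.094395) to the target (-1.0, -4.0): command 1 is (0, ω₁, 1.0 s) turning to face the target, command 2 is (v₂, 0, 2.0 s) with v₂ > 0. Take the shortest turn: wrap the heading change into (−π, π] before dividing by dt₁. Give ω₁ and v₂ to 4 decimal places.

ω₁ = 0.7686, v₂ = 4.1231

heading to target = atan2(-4−4, -1−-3) = -1.3258
Δθ = wrap(-1.3258 − -2.0944) = 0.7686; ω₁ = Δθ/dt₁ = 0.7686
distance = √((-1−-3)² + (-4−4)²) = 8.2462; v₂ = distance/dt₂ = 4.1231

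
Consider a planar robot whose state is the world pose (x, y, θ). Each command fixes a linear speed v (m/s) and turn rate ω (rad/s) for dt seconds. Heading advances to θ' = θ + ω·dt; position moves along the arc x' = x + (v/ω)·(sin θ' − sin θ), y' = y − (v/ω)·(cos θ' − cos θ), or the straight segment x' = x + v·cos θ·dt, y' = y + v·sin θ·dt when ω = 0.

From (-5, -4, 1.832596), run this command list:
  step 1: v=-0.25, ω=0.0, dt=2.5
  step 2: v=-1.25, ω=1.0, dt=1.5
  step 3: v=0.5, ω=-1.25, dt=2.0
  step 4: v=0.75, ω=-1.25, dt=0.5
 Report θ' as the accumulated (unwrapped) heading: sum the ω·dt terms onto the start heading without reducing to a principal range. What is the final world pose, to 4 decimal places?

(-3.4452, -4.6622, 0.2076)

step 1: θ'=1.8326 (straight) → pose (-4.8382, -4.6037, 1.8326)
step 2: θ'=3.3326 (R=-1.2500) → pose (-3.3935, -5.5074, 3.3326)
step 3: θ'=0.8326 (R=-0.4000) → pose (-3.7653, -4.8455, 0.8326)
step 4: θ'=0.2076 (R=-0.6000) → pose (-3.4452, -4.6622, 0.2076)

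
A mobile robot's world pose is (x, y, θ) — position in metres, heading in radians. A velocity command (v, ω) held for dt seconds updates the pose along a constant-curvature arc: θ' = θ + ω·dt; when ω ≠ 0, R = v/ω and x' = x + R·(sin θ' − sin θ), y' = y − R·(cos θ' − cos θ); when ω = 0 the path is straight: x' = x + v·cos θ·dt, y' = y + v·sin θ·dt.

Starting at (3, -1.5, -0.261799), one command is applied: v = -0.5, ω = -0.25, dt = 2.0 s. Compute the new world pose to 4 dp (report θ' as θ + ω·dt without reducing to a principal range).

θ' = -0.2618 + -0.25·2.0 = -0.7618
R = v/ω = -0.5/-0.25 = 2.0000
x' = 3 + 2.0000·(sin -0.7618 − sin -0.2618) = 2.1372
y' = -1.5 − 2.0000·(cos -0.7618 − cos -0.2618) = -1.0153

(2.1372, -1.0153, -0.7618)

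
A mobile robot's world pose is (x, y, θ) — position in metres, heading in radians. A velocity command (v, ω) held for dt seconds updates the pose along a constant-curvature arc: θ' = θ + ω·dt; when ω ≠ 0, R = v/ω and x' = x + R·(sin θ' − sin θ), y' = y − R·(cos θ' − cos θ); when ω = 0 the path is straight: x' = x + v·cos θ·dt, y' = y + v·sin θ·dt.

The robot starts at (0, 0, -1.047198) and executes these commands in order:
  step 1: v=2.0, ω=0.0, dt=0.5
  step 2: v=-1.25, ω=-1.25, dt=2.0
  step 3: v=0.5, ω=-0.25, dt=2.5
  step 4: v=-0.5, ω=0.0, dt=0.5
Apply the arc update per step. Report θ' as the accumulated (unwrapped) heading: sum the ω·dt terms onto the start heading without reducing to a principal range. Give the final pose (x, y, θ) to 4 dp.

(0.9631, 1.1476, -4.1722)

step 1: θ'=-1.0472 (straight) → pose (0.5000, -0.8660, -1.0472)
step 2: θ'=-3.5472 (R=1.0000) → pose (1.7606, 0.5528, -3.5472)
step 3: θ'=-4.1722 (R=-2.0000) → pose (0.8345, 1.3620, -4.1722)
step 4: θ'=-4.1722 (straight) → pose (0.9631, 1.1476, -4.1722)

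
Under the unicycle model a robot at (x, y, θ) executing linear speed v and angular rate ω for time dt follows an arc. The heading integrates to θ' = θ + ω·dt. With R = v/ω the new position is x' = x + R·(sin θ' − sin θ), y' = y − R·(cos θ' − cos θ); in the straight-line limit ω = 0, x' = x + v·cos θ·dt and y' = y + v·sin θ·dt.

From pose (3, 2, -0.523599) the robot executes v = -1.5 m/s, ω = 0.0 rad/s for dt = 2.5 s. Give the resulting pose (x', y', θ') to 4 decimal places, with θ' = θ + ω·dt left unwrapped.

(-0.2476, 3.8750, -0.5236)

θ' = -0.5236 + 0.0·2.5 = -0.5236
ω = 0 → straight: x' = 3 + -1.5·cos(-0.5236)·2.5 = -0.2476
y' = 2 + -1.5·sin(-0.5236)·2.5 = 3.8750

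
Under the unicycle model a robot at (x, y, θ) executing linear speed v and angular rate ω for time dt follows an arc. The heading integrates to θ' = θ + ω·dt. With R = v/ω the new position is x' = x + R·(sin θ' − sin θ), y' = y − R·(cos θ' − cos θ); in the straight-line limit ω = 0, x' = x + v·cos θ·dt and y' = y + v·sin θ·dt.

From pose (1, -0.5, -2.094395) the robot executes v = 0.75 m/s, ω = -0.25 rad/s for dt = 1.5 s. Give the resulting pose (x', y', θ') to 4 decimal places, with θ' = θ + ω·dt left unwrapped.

(0.2700, -1.3474, -2.4694)

θ' = -2.0944 + -0.25·1.5 = -2.4694
R = v/ω = 0.75/-0.25 = -3.0000
x' = 1 + -3.0000·(sin -2.4694 − sin -2.0944) = 0.2700
y' = -0.5 − -3.0000·(cos -2.4694 − cos -2.0944) = -1.3474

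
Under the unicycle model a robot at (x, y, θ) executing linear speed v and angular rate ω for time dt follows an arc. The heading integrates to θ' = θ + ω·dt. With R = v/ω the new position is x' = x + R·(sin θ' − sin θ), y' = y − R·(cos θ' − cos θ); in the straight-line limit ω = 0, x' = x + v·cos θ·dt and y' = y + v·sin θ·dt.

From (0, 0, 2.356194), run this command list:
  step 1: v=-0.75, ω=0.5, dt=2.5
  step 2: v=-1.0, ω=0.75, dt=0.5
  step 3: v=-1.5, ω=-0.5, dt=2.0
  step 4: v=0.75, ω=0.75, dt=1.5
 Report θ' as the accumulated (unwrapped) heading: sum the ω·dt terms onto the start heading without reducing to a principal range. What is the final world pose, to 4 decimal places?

step 1: θ'=3.6062 (R=-1.5000) → pose (1.7328, -0.2803, 3.6062)
step 2: θ'=3.9812 (R=-1.3333) → pose (2.1278, 0.0213, 3.9812)
step 3: θ'=2.9812 (R=3.0000) → pose (4.8401, 0.9795, 2.9812)
step 4: θ'=4.1062 (R=1.0000) → pose (3.8586, 0.5621, 4.1062)

(3.8586, 0.5621, 4.1062)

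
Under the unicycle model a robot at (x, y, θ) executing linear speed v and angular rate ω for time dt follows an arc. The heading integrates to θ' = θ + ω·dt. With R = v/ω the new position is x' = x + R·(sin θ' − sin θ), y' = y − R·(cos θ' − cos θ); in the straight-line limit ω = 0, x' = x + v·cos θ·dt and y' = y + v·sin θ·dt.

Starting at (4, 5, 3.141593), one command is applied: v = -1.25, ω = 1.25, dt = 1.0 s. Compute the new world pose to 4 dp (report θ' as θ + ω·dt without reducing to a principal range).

θ' = 3.1416 + 1.25·1.0 = 4.3916
R = v/ω = -1.25/1.25 = -1.0000
x' = 4 + -1.0000·(sin 4.3916 − sin 3.1416) = 4.9490
y' = 5 − -1.0000·(cos 4.3916 − cos 3.1416) = 5.6847

(4.9490, 5.6847, 4.3916)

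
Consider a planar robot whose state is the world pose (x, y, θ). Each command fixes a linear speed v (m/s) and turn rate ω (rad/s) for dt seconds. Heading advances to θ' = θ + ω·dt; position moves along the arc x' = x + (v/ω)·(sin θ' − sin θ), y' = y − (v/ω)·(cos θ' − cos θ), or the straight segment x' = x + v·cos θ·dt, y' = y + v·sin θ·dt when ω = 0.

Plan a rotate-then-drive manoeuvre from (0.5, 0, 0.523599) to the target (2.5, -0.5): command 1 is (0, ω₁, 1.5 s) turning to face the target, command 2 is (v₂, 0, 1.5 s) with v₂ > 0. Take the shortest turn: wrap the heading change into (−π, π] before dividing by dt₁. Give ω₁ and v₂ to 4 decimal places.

heading to target = atan2(-0.5−0, 2.5−0.5) = -0.2450
Δθ = wrap(-0.2450 − 0.5236) = -0.7686; ω₁ = Δθ/dt₁ = -0.5124
distance = √((2.5−0.5)² + (-0.5−0)²) = 2.0616; v₂ = distance/dt₂ = 1.3744

ω₁ = -0.5124, v₂ = 1.3744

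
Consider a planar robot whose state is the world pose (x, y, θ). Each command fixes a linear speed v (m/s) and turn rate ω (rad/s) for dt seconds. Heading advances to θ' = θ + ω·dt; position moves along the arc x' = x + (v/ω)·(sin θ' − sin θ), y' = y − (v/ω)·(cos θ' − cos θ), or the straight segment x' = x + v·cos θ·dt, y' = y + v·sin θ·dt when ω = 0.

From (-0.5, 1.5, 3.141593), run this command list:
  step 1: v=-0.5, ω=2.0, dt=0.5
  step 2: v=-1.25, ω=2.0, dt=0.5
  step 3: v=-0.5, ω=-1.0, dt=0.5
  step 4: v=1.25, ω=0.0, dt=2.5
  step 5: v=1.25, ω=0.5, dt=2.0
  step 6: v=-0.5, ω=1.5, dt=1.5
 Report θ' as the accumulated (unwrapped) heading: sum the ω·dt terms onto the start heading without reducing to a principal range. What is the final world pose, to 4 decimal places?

step 1: θ'=4.1416 (R=-0.2500) → pose (-0.2896, 1.6149, 4.1416)
step 2: θ'=5.1416 (R=-0.6250) → pose (-0.2472, 2.2127, 5.1416)
step 3: θ'=4.6416 (R=0.5000) → pose (-0.2913, 2.4561, 4.6416)
step 4: θ'=4.6416 (straight) → pose (-0.5124, -0.6610, 4.6416)
step 5: θ'=5.6416 (R=2.5000) → pose (0.4852, -2.8407, 5.6416)
step 6: θ'=7.8916 (R=-0.3333) → pose (-0.0474, -3.1203, 7.8916)

(-0.0474, -3.1203, 7.8916)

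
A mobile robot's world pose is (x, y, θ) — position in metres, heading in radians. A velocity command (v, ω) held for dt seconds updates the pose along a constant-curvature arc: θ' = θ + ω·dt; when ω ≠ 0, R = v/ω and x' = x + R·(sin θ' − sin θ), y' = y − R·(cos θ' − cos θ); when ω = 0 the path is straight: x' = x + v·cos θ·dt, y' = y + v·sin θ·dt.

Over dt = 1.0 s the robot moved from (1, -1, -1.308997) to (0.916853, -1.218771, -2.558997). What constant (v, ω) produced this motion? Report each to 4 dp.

Δθ = -2.558997 − -1.308997 = -1.250000
ω = Δθ/dt = -1.250000/1.0 = -1.2500
R = −Δy/(cos θ' − cos θ) = -0.2000
v = R·ω = -0.2000·-1.2500 = 0.2500

v = 0.2500, ω = -1.2500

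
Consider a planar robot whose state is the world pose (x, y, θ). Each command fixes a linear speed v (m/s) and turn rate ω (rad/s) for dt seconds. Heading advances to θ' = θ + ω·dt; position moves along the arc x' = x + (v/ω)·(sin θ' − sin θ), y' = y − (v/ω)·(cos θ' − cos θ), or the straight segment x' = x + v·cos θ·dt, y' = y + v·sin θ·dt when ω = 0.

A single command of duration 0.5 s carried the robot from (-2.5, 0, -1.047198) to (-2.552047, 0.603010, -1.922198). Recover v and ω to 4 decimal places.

Δθ = -1.922198 − -1.047198 = -0.875000
ω = Δθ/dt = -0.875000/0.5 = -1.7500
R = −Δy/(cos θ' − cos θ) = 0.7143
v = R·ω = 0.7143·-1.7500 = -1.2500

v = -1.2500, ω = -1.7500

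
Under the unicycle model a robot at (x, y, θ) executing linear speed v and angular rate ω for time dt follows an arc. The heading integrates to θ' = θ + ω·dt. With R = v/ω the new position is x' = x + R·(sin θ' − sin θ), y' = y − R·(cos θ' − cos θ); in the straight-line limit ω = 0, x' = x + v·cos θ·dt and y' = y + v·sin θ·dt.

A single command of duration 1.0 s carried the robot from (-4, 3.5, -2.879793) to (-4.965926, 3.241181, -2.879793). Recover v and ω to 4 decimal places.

Δθ = -2.879793 − -2.879793 = 0.000000
ω = Δθ/dt = 0.000000/1.0 = 0.0000
ω = 0 → v = (Δx·cos θ + Δy·sin θ)/dt = 1.0000

v = 1.0000, ω = 0.0000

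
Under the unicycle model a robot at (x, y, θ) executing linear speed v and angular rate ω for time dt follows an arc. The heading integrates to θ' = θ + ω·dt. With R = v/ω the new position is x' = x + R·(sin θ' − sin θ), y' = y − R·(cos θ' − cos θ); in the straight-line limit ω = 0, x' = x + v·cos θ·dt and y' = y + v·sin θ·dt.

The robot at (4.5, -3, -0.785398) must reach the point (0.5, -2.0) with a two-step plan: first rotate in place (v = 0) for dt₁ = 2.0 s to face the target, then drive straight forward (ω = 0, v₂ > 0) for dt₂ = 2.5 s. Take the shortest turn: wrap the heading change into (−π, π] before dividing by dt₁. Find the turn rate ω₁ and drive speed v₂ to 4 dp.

heading to target = atan2(-2−-3, 0.5−4.5) = 2.8966
Δθ = wrap(2.8966 − -0.7854) = -2.6012; ω₁ = Δθ/dt₁ = -1.3006
distance = √((0.5−4.5)² + (-2−-3)²) = 4.1231; v₂ = distance/dt₂ = 1.6492

ω₁ = -1.3006, v₂ = 1.6492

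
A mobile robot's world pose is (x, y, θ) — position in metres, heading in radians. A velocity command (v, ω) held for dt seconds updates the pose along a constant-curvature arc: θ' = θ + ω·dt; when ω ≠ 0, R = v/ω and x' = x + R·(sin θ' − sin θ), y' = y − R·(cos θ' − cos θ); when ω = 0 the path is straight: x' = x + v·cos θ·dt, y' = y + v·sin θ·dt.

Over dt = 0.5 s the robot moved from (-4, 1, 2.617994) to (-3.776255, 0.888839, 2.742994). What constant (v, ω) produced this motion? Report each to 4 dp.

Δθ = 2.742994 − 2.617994 = 0.125000
ω = Δθ/dt = 0.125000/0.5 = 0.2500
R = Δx/(sin θ' − sin θ) = -2.0000
v = R·ω = -2.0000·0.2500 = -0.5000

v = -0.5000, ω = 0.2500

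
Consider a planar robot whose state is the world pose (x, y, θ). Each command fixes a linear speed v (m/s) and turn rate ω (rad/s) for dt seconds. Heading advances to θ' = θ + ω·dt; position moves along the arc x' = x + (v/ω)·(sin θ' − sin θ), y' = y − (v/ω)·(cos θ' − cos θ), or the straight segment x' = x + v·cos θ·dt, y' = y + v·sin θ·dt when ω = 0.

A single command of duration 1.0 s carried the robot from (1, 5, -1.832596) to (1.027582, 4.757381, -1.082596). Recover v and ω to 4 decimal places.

Δθ = -1.082596 − -1.832596 = 0.750000
ω = Δθ/dt = 0.750000/1.0 = 0.7500
R = −Δy/(cos θ' − cos θ) = 0.3333
v = R·ω = 0.3333·0.7500 = 0.2500

v = 0.2500, ω = 0.7500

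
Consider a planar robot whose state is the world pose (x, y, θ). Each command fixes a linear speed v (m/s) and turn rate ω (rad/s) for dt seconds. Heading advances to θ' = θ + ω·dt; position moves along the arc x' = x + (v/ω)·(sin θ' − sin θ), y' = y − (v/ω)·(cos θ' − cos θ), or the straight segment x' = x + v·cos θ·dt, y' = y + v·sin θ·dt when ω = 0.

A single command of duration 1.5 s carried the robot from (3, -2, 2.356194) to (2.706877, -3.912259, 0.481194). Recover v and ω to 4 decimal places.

Δθ = 0.481194 − 2.356194 = -1.875000
ω = Δθ/dt = -1.875000/1.5 = -1.2500
R = −Δy/(cos θ' − cos θ) = 1.2000
v = R·ω = 1.2000·-1.2500 = -1.5000

v = -1.5000, ω = -1.2500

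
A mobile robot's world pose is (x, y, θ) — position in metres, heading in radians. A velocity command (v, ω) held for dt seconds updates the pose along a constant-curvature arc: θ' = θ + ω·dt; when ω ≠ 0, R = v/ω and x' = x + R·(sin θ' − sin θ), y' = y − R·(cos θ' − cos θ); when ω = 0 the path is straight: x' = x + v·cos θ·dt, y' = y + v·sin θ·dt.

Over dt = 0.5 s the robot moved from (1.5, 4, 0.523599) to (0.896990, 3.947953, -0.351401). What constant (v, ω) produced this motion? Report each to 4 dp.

Δθ = -0.351401 − 0.523599 = -0.875000
ω = Δθ/dt = -0.875000/0.5 = -1.7500
R = Δx/(sin θ' − sin θ) = 0.7143
v = R·ω = 0.7143·-1.7500 = -1.2500

v = -1.2500, ω = -1.7500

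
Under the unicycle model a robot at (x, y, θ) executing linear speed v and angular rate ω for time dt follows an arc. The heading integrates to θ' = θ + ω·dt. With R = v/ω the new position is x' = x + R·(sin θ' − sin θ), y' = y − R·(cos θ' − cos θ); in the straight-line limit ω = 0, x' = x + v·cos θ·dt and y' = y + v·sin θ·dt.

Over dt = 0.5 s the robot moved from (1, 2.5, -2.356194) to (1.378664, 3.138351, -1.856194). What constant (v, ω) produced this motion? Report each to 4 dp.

v = -1.5000, ω = 1.0000

Δθ = -1.856194 − -2.356194 = 0.500000
ω = Δθ/dt = 0.500000/0.5 = 1.0000
R = −Δy/(cos θ' − cos θ) = -1.5000
v = R·ω = -1.5000·1.0000 = -1.5000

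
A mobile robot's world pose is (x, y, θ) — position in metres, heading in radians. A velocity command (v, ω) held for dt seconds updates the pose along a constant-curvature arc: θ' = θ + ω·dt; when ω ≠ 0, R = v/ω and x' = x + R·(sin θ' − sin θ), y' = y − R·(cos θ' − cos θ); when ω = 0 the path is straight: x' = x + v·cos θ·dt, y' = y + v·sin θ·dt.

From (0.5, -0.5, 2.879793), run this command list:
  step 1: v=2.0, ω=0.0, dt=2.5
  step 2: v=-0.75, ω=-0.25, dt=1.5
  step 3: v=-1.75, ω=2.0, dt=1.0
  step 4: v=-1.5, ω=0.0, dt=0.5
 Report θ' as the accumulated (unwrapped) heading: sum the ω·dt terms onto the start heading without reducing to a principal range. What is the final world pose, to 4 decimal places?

step 1: θ'=2.8798 (straight) → pose (-4.3296, 0.7941, 2.8798)
step 2: θ'=2.5048 (R=3.0000) → pose (-3.3222, 0.3083, 2.5048)
step 3: θ'=4.5048 (R=-0.8750) → pose (-1.9457, 0.8315, 4.5048)
step 4: θ'=4.5048 (straight) → pose (-1.7911, 1.5654, 4.5048)

(-1.7911, 1.5654, 4.5048)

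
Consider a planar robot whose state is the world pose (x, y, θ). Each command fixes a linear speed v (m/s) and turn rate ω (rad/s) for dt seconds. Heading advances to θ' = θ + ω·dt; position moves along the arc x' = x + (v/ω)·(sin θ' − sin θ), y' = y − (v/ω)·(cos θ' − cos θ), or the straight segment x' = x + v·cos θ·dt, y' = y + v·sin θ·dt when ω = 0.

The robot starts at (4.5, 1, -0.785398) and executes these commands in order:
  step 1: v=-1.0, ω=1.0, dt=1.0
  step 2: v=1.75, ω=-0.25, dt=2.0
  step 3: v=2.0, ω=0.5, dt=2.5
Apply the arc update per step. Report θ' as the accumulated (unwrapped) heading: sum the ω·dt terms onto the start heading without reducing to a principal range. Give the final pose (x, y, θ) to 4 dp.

(11.4549, 2.7066, 0.9646)

step 1: θ'=0.2146 (R=-1.0000) → pose (3.5799, 1.2700, 0.2146)
step 2: θ'=-0.2854 (R=-7.0000) → pose (7.0414, 1.1474, -0.2854)
step 3: θ'=0.9646 (R=4.0000) → pose (11.4549, 2.7066, 0.9646)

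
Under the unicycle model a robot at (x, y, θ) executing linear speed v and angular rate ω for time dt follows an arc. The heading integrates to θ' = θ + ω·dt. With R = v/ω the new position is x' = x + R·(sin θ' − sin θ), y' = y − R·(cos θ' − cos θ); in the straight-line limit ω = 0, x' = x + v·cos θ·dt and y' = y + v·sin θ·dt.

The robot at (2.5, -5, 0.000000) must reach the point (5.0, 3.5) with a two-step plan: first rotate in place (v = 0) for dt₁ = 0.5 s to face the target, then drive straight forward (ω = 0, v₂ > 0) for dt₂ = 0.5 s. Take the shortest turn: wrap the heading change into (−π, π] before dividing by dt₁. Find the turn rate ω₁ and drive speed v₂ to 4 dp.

ω₁ = 2.5695, v₂ = 17.7200

heading to target = atan2(3.5−-5, 5−2.5) = 1.2847
Δθ = wrap(1.2847 − 0.0000) = 1.2847; ω₁ = Δθ/dt₁ = 2.5695
distance = √((5−2.5)² + (3.5−-5)²) = 8.8600; v₂ = distance/dt₂ = 17.7200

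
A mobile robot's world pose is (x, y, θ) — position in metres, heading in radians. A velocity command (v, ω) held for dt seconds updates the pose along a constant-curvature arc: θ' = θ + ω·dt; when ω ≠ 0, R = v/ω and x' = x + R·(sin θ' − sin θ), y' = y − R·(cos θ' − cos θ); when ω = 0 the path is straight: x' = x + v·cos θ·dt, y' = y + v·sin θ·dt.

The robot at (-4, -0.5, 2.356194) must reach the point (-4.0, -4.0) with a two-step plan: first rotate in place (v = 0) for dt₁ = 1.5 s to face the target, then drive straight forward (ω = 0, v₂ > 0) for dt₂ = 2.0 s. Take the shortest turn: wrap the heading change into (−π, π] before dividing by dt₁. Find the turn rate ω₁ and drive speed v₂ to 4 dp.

heading to target = atan2(-4−-0.5, -4−-4) = -1.5708
Δθ = wrap(-1.5708 − 2.3562) = 2.3562; ω₁ = Δθ/dt₁ = 1.5708
distance = √((-4−-4)² + (-4−-0.5)²) = 3.5000; v₂ = distance/dt₂ = 1.7500

ω₁ = 1.5708, v₂ = 1.7500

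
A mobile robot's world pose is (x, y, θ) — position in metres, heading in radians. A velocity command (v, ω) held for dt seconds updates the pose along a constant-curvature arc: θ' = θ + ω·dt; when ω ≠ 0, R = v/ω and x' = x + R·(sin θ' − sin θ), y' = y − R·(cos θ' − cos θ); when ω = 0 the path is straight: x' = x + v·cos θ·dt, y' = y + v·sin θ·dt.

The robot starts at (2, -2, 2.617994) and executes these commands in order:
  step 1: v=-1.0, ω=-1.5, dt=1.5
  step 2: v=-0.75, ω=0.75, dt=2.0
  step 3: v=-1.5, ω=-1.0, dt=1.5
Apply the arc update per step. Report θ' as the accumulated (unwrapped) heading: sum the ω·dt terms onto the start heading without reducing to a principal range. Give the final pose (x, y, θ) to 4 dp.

step 1: θ'=0.3680 (R=0.6667) → pose (1.9065, -3.1994, 0.3680)
step 2: θ'=1.8680 (R=-1.0000) → pose (1.3101, -4.4253, 1.8680)
step 3: θ'=0.3680 (R=1.5000) → pose (0.4155, -6.2641, 0.3680)

(0.4155, -6.2641, 0.3680)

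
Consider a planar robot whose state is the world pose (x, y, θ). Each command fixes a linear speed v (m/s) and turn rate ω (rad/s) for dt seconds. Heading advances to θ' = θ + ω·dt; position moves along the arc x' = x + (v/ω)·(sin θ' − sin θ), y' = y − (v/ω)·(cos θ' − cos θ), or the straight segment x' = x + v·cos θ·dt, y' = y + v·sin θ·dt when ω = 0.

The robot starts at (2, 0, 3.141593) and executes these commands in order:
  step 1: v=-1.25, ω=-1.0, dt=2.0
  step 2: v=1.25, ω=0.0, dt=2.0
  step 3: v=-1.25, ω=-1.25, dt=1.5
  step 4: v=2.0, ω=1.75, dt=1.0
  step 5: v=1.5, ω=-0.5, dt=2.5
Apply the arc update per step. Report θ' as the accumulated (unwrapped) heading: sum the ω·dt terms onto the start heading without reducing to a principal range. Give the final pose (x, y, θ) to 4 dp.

step 1: θ'=1.1416 (R=1.2500) → pose (3.1366, -1.7702, 1.1416)
step 2: θ'=1.1416 (straight) → pose (4.1770, 0.5031, 1.1416)
step 3: θ'=-0.7334 (R=1.0000) → pose (2.5983, 0.1763, -0.7334)
step 4: θ'=1.0166 (R=1.1429) → pose (4.3351, 0.4239, 1.0166)
step 5: θ'=-0.2334 (R=-3.0000) → pose (7.5800, 1.7637, -0.2334)

(7.5800, 1.7637, -0.2334)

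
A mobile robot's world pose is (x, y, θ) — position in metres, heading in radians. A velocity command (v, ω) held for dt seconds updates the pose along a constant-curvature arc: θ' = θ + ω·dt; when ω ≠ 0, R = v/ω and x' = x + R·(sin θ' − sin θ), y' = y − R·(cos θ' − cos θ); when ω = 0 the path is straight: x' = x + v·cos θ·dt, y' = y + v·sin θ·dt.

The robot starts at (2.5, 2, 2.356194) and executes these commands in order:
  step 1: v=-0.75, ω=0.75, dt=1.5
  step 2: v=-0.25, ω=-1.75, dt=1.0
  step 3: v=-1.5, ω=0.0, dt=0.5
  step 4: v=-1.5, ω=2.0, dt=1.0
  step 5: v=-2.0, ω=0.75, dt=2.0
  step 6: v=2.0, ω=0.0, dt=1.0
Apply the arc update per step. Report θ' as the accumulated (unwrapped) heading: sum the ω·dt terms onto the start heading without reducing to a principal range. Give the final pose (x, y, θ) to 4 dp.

step 1: θ'=3.4812 (R=-1.0000) → pose (3.5402, 1.7642, 3.4812)
step 2: θ'=1.7312 (R=0.1429) → pose (3.7288, 1.6523, 1.7312)
step 3: θ'=1.7312 (straight) → pose (3.8486, 0.9120, 1.7312)
step 4: θ'=3.7312 (R=-0.7500) → pose (5.0060, 0.4084, 3.7312)
step 5: θ'=5.2312 (R=-2.6667) → pose (5.8390, 3.9471, 5.2312)
step 6: θ'=5.2312 (straight) → pose (6.8307, 2.2102, 5.2312)

(6.8307, 2.2102, 5.2312)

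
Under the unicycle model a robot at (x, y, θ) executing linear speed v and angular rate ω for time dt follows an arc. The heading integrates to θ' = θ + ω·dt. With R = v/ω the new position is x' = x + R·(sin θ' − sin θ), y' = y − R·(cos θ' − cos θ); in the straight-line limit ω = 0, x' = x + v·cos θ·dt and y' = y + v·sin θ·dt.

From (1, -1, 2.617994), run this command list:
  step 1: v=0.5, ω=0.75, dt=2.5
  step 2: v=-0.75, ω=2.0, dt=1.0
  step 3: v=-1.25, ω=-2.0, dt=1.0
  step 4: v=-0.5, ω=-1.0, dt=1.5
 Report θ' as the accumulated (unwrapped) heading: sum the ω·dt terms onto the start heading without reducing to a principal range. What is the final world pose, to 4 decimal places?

(-0.6063, 0.1491, 2.9930)

step 1: θ'=4.4930 (R=0.6667) → pose (0.0160, -1.4323, 4.4930)
step 2: θ'=6.4930 (R=-0.3750) → pose (-0.4281, -0.9839, 6.4930)
step 3: θ'=4.4930 (R=0.6250) → pose (-1.1683, -0.2365, 4.4930)
step 4: θ'=2.9930 (R=0.5000) → pose (-0.6063, 0.1491, 2.9930)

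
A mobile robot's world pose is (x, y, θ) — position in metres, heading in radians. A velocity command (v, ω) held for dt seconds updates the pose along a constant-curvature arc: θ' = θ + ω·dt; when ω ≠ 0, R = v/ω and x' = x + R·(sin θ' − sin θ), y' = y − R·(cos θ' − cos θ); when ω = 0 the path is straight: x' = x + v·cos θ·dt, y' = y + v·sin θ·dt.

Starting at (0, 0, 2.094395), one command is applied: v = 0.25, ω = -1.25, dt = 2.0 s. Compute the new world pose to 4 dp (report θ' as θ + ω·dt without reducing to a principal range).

(0.2521, 0.2838, -0.4056)

θ' = 2.0944 + -1.25·2.0 = -0.4056
R = v/ω = 0.25/-1.25 = -0.2000
x' = 0 + -0.2000·(sin -0.4056 − sin 2.0944) = 0.2521
y' = 0 − -0.2000·(cos -0.4056 − cos 2.0944) = 0.2838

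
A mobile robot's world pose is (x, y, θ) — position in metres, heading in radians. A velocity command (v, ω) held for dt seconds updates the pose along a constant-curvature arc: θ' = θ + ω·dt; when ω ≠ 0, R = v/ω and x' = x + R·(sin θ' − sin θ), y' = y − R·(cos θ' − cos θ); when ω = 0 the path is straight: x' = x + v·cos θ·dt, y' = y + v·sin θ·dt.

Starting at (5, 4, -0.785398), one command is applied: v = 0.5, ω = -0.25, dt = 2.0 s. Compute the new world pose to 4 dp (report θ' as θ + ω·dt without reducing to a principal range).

(5.5049, 3.1489, -1.2854)

θ' = -0.7854 + -0.25·2.0 = -1.2854
R = v/ω = 0.5/-0.25 = -2.0000
x' = 5 + -2.0000·(sin -1.2854 − sin -0.7854) = 5.5049
y' = 4 − -2.0000·(cos -1.2854 − cos -0.7854) = 3.1489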